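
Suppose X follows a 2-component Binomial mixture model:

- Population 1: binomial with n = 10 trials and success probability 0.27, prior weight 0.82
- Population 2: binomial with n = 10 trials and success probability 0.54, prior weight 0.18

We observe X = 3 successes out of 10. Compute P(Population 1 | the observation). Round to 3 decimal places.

0.935

P(component k | x) = π_k·f_k(x) / marginal(x), where marginal(x) = Σ_j π_j·f_j(x).
Binomial probabilities:
  f_1 = 0.260935
  f_2 = 0.0823507
Weight by the priors:
  π_1·f_1 = 0.82 × 0.260935 = 0.213967
  π_2·f_2 = 0.18 × 0.0823507 = 0.0148231
Marginal: 0.213967 + 0.0148231 = 0.22879
P(Population 1 | the observation) = 0.213967 / 0.22879 ≈ 0.935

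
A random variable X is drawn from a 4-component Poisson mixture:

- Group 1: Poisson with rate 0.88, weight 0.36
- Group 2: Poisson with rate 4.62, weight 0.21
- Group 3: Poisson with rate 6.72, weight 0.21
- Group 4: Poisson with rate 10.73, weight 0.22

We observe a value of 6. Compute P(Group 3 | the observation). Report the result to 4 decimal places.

The responsibility of component k is P(Z=k) f_k(x) divided by Σ_j P(Z=j) f_j(x).
Component likelihoods at x = 6:
  L_1 = e^(−0.88)·0.88^6/6! = 0.000267537
  L_2 = e^(−4.62)·4.62^6/6! = 0.13307
  L_3 = e^(−6.72)·6.72^6/6! = 0.154321
  L_4 = e^(−10.73)·10.73^6/6! = 0.0463752
Prior × likelihood for each component:
  P(Z=1)·L_1 = 0.36 × 0.000267537 = 9.63134e-05
  P(Z=2)·L_2 = 0.21 × 0.13307 = 0.0279446
  P(Z=3)·L_3 = 0.21 × 0.154321 = 0.0324073
  P(Z=4)·L_4 = 0.22 × 0.0463752 = 0.0102025
Evidence: 9.63134e-05 + 0.0279446 + 0.0324073 + 0.0102025 = 0.0706508
P(Group 3 | x) = 0.0324073 / 0.0706508 ≈ 0.4587

0.4587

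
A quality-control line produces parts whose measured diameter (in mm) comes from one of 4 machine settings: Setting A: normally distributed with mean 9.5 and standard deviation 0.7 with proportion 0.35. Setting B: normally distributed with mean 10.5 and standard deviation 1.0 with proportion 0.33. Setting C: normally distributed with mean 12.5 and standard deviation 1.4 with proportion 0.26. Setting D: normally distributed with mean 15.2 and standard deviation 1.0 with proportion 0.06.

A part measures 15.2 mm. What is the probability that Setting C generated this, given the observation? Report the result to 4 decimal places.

Posterior ∝ prior × likelihood, so P(k | x) ∝ w_k f_k(x); normalise over all components.
Normal densities:
  p_A = 2.27835e-15
  p_B = 6.36983e-06
  p_C = 0.0443739
  p_D = 0.398942
Unnormalised posteriors:
  w_A·p_A = 0.35 × 2.27835e-15 = 7.97423e-16
  w_B·p_B = 0.33 × 6.36983e-06 = 2.10204e-06
  w_C·p_C = 0.26 × 0.0443739 = 0.0115372
  w_D·p_D = 0.06 × 0.398942 = 0.0239365
Marginal: 7.97423e-16 + 2.10204e-06 + 0.0115372 + 0.0239365 = 0.0354758
Responsibility of Setting C: 0.0115372 / 0.0354758 ≈ 0.3252

0.3252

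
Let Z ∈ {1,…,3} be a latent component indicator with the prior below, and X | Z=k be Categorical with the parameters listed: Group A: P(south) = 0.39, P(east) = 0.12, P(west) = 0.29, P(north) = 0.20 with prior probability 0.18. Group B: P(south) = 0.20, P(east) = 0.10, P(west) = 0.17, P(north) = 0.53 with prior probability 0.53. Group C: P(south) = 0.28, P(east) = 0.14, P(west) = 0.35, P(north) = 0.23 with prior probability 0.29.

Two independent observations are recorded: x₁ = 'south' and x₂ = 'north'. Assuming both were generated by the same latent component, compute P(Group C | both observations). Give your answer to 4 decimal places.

The responsibility of component k is w_k f_k(x) divided by Σ_j w_j f_j(x).
Since both observations come from the same component, the likelihood for component k is f_k(x₁)·f_k(x₂).
  L_A = [P(south | comp) = 0.39] × [0.2] = 0.078
  L_B = [P(south | comp) = 0.20] × [0.53] = 0.106
  L_C = [P(south | comp) = 0.28] × [0.23] = 0.0644
Weight by the priors:
  w_A·L_A = 0.18 × 0.078 = 0.01404
  w_B·L_B = 0.53 × 0.106 = 0.05618
  w_C·L_C = 0.29 × 0.0644 = 0.018676
Denominator: 0.01404 + 0.05618 + 0.018676 = 0.088896
Responsibility of Group C: 0.018676 / 0.088896 ≈ 0.2101

0.2101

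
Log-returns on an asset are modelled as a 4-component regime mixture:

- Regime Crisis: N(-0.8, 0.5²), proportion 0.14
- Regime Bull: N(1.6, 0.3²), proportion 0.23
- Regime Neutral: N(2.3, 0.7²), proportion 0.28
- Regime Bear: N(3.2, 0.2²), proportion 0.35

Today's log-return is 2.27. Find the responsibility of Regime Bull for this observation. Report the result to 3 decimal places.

Apply Bayes' rule: the posterior for each component is proportional to its prior times its likelihood at x.
Normal densities:
  p_Crisis = (1/(0.5·√(2π)))·exp(−(2.27−-0.8)²/(2·0.5²)) = 0.797885·exp(-18.84980) = 5.19488e-09
  p_Bull = (1/(0.3·√(2π)))·exp(−(2.27−1.6)²/(2·0.3²)) = 1.329808·exp(-2.49389) = 0.109826
  p_Neutral = (1/(0.7·√(2π)))·exp(−(2.27−2.3)²/(2·0.7²)) = 0.569918·exp(-0.00092) = 0.569394
  p_Bear = (1/(0.2·√(2π)))·exp(−(2.27−3.2)²/(2·0.2²)) = 1.994711·exp(-10.81125) = 4.02359e-05
Weight by the priors:
  w_Crisis·p_Crisis = 0.14 × 5.19488e-09 = 7.27284e-10
  w_Bull·p_Bull = 0.23 × 0.109826 = 0.0252601
  w_Neutral·p_Neutral = 0.28 × 0.569394 = 0.15943
  w_Bear·p_Bear = 0.35 × 4.02359e-05 = 1.40826e-05
Evidence: 7.27284e-10 + 0.0252601 + 0.15943 + 1.40826e-05 = 0.184705
So the posterior for Regime Bull is 0.0252601 / 0.184705 ≈ 0.137.

0.137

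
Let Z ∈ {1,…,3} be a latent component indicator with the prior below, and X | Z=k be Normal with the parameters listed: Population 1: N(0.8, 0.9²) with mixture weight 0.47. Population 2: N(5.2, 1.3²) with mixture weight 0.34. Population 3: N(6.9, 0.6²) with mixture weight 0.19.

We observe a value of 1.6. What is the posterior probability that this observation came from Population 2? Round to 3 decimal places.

0.016

P(component k | x) = P(Z=k)·f_k(x) / marginal(x), where marginal(x) = Σ_j P(Z=j)·f_j(x).
Component likelihoods at x = 1.6:
  L_1 = (1/(0.9·√(2π)))·exp(−(1.6−0.8)²/(2·0.9²)) = 0.443269·exp(-0.39506) = 0.298603
  L_2 = (1/(1.3·√(2π)))·exp(−(1.6−5.2)²/(2·1.3²)) = 0.306879·exp(-3.83432) = 0.0066335
  L_3 = (1/(0.6·√(2π)))·exp(−(1.6−6.9)²/(2·0.6²)) = 0.664904·exp(-39.01389) = 7.57255e-18
Unnormalised posteriors:
  P(Z=1)·L_1 = 0.47 × 0.298603 = 0.140343
  P(Z=2)·L_2 = 0.34 × 0.0066335 = 0.00225539
  P(Z=3)·L_3 = 0.19 × 7.57255e-18 = 1.43878e-18
Marginal: 0.140343 + 0.00225539 + 1.43878e-18 = 0.142599
P(Population 2 | data) = 0.00225539 / 0.142599 ≈ 0.016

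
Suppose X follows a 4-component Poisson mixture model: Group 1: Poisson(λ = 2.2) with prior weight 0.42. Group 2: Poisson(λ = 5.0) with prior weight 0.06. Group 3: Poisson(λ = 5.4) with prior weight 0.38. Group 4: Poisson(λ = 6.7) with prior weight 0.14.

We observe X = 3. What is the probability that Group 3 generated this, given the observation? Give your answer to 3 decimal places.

The responsibility of component k is w_k f_k(x) divided by Σ_j w_j f_j(x).
Poisson probabilities:
  f_1 = 0.196639
  f_2 = 0.140374
  f_3 = 0.118533
  f_4 = 0.0617021
Weight by the priors:
  w_1·f_1 = 0.42 × 0.196639 = 0.0825882
  w_2·f_2 = 0.06 × 0.140374 = 0.00842243
  w_3·f_3 = 0.38 × 0.118533 = 0.0450426
  w_4·f_4 = 0.14 × 0.0617021 = 0.0086383
Marginal: 0.0825882 + 0.00842243 + 0.0450426 + 0.0086383 = 0.144692
P(Group 3 | data) = 0.0450426 / 0.144692 ≈ 0.311

0.311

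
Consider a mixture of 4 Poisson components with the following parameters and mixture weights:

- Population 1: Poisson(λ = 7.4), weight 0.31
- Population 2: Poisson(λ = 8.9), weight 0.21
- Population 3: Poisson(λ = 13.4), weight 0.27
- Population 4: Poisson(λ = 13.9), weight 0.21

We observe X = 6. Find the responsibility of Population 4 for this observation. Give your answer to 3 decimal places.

The responsibility of component k is π_k f_k(x) divided by Σ_j π_j f_j(x).
Component likelihoods at x = 6:
  f_1 = e^(−7.4)·7.4^6/6! = 0.139405
  f_2 = e^(−8.9)·8.9^6/6! = 0.0941427
  f_3 = e^(−13.4)·13.4^6/6! = 0.0121829
  f_4 = e^(−13.9)·13.9^6/6! = 0.00920583
Prior × likelihood for each component:
  π_1·f_1 = 0.31 × 0.139405 = 0.0432156
  π_2·f_2 = 0.21 × 0.0941427 = 0.01977
  π_3·f_3 = 0.27 × 0.0121829 = 0.00328938
  π_4·f_4 = 0.21 × 0.00920583 = 0.00193322
Evidence: 0.0432156 + 0.01977 + 0.00328938 + 0.00193322 = 0.0682082
P(Population 4 | x) ≈ 0.028

0.028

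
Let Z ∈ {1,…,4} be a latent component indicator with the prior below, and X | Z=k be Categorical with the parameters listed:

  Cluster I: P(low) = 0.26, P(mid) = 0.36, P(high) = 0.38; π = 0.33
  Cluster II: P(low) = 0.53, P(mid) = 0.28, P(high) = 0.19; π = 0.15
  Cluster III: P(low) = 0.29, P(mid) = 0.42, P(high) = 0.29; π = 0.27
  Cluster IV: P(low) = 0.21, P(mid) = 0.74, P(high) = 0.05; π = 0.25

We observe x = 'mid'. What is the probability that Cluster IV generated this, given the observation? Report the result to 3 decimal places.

0.403

Posterior ∝ prior × likelihood, so P(k | x) ∝ π_k f_k(x); normalise over all components.
Categorical probabilities:
  f_I = 0.36
  f_II = 0.28
  f_III = 0.42
  f_IV = 0.74
Prior × likelihood for each component:
  π_I·f_I = 0.33 × 0.36 = 0.1188
  π_II·f_II = 0.15 × 0.28 = 0.042
  π_III·f_III = 0.27 × 0.42 = 0.1134
  π_IV·f_IV = 0.25 × 0.74 = 0.185
Normaliser: 0.1188 + 0.042 + 0.1134 + 0.185 = 0.4592
P(Cluster IV | data) ≈ 0.403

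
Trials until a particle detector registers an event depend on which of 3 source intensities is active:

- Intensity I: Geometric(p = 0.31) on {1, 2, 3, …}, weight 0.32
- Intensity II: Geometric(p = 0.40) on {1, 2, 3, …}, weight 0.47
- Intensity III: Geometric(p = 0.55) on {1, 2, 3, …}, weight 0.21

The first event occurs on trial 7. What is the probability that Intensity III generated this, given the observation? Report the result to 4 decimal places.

By Bayes' theorem, P(k | x) = P(Z=k) f_k(x) / Σ_j P(Z=j) f_j(x).
Component likelihoods at x = 7:
  f_I = 0.31·(1−0.31)^6 = 0.31·0.107918 = 0.0334546
  f_II = 0.40·(1−0.40)^6 = 0.40·0.046656 = 0.0186624
  f_III = 0.55·(1−0.55)^6 = 0.55·0.00830377 = 0.00456707
Prior × likelihood for each component:
  P(Z=I)·f_I = 0.32 × 0.0334546 = 0.0107055
  P(Z=II)·f_II = 0.47 × 0.0186624 = 0.00877133
  P(Z=III)·f_III = 0.21 × 0.00456707 = 0.000959085
Denominator: 0.0107055 + 0.00877133 + 0.000959085 = 0.0204359
Responsibility of Intensity III: 0.000959085 / 0.0204359 ≈ 0.0469

0.0469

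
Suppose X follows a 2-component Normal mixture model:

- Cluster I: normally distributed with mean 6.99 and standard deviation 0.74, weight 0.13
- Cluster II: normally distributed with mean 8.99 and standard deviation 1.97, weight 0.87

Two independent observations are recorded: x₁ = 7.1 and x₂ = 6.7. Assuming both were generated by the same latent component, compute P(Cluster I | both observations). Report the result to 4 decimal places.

0.7513

P(component k | x) = P(Z=k)·f_k(x) / marginal(x), where marginal(x) = Σ_j P(Z=j)·f_j(x).
Since both observations come from the same component, the likelihood for component k is f_k(x₁)·f_k(x₂).
  f_I = [0.533188] × [0.499263] = 0.266201
  f_II = [0.127813] × [0.103044] = 0.0131703
Weight by the priors:
  P(Z=I)·f_I = 0.13 × 0.266201 = 0.0346061
  P(Z=II)·f_II = 0.87 × 0.0131703 = 0.0114582
Denominator: 0.0346061 + 0.0114582 = 0.0460643
P(Cluster I | x₁,x₂) = 0.0346061 / 0.0460643 ≈ 0.7513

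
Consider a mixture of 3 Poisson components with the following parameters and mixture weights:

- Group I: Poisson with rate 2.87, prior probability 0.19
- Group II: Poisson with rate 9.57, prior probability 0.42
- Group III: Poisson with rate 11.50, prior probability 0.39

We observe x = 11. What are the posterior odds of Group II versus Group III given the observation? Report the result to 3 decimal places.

0.983

The posterior odds equal the prior odds times the likelihood ratio: (π_i/π_j)·(f_i(x)/f_j(x)).
Evaluate each component's likelihood at the observed value:
  f_I = e^(−2.87)·2.87^11/11! = 0.000154568
  f_II = e^(−9.57)·9.57^11/11! = 0.107815
  f_III = e^(−11.50)·11.50^11/11! = 0.118068
Posterior odds = (π_II·f_II) / (π_III·f_III) = (0.42·0.107815) / (0.39·0.118068) = 0.0452821 / 0.0460467 ≈ 0.983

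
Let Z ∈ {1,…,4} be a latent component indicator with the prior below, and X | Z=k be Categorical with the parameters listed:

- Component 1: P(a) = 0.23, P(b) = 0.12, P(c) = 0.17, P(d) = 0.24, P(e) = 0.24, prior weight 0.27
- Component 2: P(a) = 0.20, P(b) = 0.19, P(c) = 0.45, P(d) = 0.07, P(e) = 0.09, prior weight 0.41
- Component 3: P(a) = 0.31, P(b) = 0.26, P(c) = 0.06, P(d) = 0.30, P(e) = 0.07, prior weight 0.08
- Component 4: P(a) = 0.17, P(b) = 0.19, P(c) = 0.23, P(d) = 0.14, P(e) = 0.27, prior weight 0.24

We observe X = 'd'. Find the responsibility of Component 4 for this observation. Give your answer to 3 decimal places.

0.222

By Bayes' theorem, P(k | x) = P(Z=k) f_k(x) / Σ_j P(Z=j) f_j(x).
Component likelihoods at x = 'd':
  f_1 = P(d | comp) = 0.24
  f_2 = P(d | comp) = 0.07
  f_3 = P(d | comp) = 0.30
  f_4 = P(d | comp) = 0.14
Unnormalised posteriors:
  P(Z=1)·f_1 = 0.27 × 0.24 = 0.0648
  P(Z=2)·f_2 = 0.41 × 0.07 = 0.0287
  P(Z=3)·f_3 = 0.08 × 0.3 = 0.024
  P(Z=4)·f_4 = 0.24 × 0.14 = 0.0336
Evidence: 0.0648 + 0.0287 + 0.024 + 0.0336 = 0.1511
P(Component 4 | data) ≈ 0.222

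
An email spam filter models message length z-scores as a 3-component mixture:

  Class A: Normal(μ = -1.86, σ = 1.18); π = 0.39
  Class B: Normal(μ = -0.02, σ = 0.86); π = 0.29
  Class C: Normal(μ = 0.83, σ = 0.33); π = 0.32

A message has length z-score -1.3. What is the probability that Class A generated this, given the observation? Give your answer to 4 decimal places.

Posterior ∝ prior × likelihood, so P(k | x) ∝ π_k f_k(x); normalise over all components.
Normal densities:
  f_A = 0.30208
  f_B = 0.153241
  f_C = 1.0859e-09
Unnormalised posteriors:
  π_A·f_A = 0.39 × 0.30208 = 0.117811
  π_B·f_B = 0.29 × 0.153241 = 0.04444
  π_C·f_C = 0.32 × 1.0859e-09 = 3.47489e-10
Sum: 0.117811 + 0.04444 + 3.47489e-10 = 0.162251
P(Class A | -1.3) = 0.117811 / 0.162251 ≈ 0.7261

0.7261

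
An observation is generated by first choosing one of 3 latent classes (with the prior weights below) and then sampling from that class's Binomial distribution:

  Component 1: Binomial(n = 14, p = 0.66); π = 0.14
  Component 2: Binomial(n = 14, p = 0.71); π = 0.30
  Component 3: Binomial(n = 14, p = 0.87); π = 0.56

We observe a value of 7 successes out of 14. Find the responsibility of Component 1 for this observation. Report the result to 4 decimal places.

0.4532

The responsibility of component k is π_k f_k(x) divided by Σ_j π_j f_j(x).
Component likelihoods at x = 7 successes out of 14:
  p_1 = 0.0983348
  p_2 = 0.0538445
  p_3 = 0.000812429
Weight by the priors:
  π_1·p_1 = 0.14 × 0.0983348 = 0.0137669
  π_2·p_2 = 0.30 × 0.0538445 = 0.0161534
  π_3·p_3 = 0.56 × 0.000812429 = 0.00045496
Marginal: 0.0137669 + 0.0161534 + 0.00045496 = 0.0303752
P(Component 1 | the observation) = 0.0137669 / 0.0303752 ≈ 0.4532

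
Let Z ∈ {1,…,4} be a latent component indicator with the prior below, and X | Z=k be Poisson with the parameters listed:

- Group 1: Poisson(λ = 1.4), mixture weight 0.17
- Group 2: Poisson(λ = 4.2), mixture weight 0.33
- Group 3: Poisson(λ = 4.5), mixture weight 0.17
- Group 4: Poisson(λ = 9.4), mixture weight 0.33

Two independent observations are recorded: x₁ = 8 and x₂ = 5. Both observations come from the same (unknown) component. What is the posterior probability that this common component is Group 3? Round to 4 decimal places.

P(component k | x) = w_k·f_k(x) / marginal(x), where marginal(x) = Σ_j w_j·f_j(x).
Since both observations come from the same component, the likelihood for component k is f_k(x₁)·f_k(x₂).
  f_1 = [e^(−1.4)·1.4^8/8! = 9.02592e-05] × [0.0110521] = 9.97558e-07
  f_2 = [e^(−4.2)·4.2^8/8! = 0.0360111] × [0.163316] = 0.00588119
  f_3 = [e^(−4.5)·4.5^8/8! = 0.0463292] × [0.170827] = 0.00791426
  f_4 = [e^(−9.4)·9.4^8/8! = 0.125065] × [0.0505929] = 0.00632738
Prior × likelihood for each component:
  w_1·f_1 = 0.17 × 9.97558e-07 = 1.69585e-07
  w_2·f_2 = 0.33 × 0.00588119 = 0.00194079
  w_3·f_3 = 0.17 × 0.00791426 = 0.00134543
  w_4·f_4 = 0.33 × 0.00632738 = 0.00208804
Evidence: 1.69585e-07 + 0.00194079 + 0.00134543 + 0.00208804 = 0.00537442
Responsibility of Group 3: 0.00134543 / 0.00537442 ≈ 0.2503

0.2503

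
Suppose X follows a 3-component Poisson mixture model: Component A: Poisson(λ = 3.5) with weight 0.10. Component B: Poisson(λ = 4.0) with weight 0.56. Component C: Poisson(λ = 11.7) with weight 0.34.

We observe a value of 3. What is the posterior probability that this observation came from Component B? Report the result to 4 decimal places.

The responsibility of component k is π_k f_k(x) divided by Σ_j π_j f_j(x).
Evaluate each component's likelihood at the observed value:
  p_A = e^(−3.5)·3.5^3/3! = 0.215785
  p_B = e^(−4.0)·4.0^3/3! = 0.195367
  p_C = e^(−11.7)·11.7^3/3! = 0.00221391
Weight by the priors:
  π_A·p_A = 0.10 × 0.215785 = 0.0215785
  π_B·p_B = 0.56 × 0.195367 = 0.109405
  π_C·p_C = 0.34 × 0.00221391 = 0.000752731
Normaliser: 0.0215785 + 0.109405 + 0.000752731 = 0.131737
Responsibility of Component B: 0.109405 / 0.131737 ≈ 0.8305

0.8305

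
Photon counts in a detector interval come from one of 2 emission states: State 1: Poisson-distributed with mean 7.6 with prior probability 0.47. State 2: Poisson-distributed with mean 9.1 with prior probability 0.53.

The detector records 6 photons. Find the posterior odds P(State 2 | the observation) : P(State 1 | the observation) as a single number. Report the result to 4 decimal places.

0.7415

Posterior odds = (w_i f_i(x)) / (w_j f_j(x)); the normalising sum cancels.
Component likelihoods at x = 6 photons:
  L_1 = 0.13394
  L_2 = 0.0880716
0.046678 / 0.0629519 ≈ 0.7415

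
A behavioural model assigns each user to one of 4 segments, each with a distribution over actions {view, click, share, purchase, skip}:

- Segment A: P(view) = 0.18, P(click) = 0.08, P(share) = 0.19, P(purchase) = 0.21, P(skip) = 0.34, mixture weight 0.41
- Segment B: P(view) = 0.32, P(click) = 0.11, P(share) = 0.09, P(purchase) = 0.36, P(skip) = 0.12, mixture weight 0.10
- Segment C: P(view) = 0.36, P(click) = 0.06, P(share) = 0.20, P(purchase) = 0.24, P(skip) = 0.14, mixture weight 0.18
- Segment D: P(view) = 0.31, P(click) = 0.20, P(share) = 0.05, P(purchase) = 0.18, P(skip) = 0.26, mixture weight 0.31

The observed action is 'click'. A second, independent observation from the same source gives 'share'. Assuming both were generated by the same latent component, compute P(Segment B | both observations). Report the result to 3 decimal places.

P(component k | x) = π_k·f_k(x) / marginal(x), where marginal(x) = Σ_j π_j·f_j(x).
Since both observations come from the same component, the likelihood for component k is f_k(x₁)·f_k(x₂).
  f_A = [P(click | comp) = 0.08] × [0.19] = 0.0152
  f_B = [P(click | comp) = 0.11] × [0.09] = 0.0099
  f_C = [P(click | comp) = 0.06] × [0.2] = 0.012
  f_D = [P(click | comp) = 0.20] × [0.05] = 0.01
Prior × likelihood for each component:
  π_A·f_A = 0.41 × 0.0152 = 0.006232
  π_B·f_B = 0.10 × 0.0099 = 0.00099
  π_C·f_C = 0.18 × 0.012 = 0.00216
  π_D·f_D = 0.31 × 0.01 = 0.0031
Evidence: 0.006232 + 0.00099 + 0.00216 + 0.0031 = 0.012482
Responsibility of Segment B: 0.00099 / 0.012482 ≈ 0.079

0.079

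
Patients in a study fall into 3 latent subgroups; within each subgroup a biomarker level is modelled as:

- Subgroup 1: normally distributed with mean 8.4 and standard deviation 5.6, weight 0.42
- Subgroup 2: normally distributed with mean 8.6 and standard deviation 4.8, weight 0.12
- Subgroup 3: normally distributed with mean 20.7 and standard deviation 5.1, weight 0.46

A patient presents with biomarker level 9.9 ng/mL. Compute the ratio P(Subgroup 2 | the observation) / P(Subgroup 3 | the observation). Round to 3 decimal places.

2.515

Posterior odds = (P(Z=i) f_i(x)) / (P(Z=j) f_j(x)); the normalising sum cancels.
Component likelihoods at x = 9.9 ng/mL:
  f_1 = 0.0687294
  f_2 = 0.08012
  f_3 = 0.00830919
Odds = (0.12/0.46) × (0.08012/0.00830919) = 0.26087 × 9.64234 ≈ 2.515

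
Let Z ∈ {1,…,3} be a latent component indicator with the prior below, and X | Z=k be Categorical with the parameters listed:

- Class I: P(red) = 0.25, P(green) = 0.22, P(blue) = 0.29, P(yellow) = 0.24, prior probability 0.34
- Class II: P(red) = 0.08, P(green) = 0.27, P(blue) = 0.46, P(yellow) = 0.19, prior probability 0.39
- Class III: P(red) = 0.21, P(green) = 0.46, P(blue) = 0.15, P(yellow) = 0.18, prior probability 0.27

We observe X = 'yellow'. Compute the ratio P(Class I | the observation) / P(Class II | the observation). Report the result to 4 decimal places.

Since P(k|x) ∝ w_k f_k(x), the posterior odds are w_i f_i(x) / (w_j f_j(x)).
Component likelihoods at x = 'yellow':
  p_I = P(yellow | comp) = 0.24
  p_II = P(yellow | comp) = 0.19
  p_III = P(yellow | comp) = 0.18
0.0816 / 0.0741 ≈ 1.1012

1.1012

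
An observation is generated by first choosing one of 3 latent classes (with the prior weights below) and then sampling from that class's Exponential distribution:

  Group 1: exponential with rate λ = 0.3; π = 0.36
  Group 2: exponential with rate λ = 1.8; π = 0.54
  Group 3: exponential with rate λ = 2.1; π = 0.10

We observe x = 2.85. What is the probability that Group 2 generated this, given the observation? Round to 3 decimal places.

Apply Bayes' rule: the posterior for each component is proportional to its prior times its likelihood at x.
Evaluate each component's likelihood at the observed value:
  f_1 = 0.3·e^(−0.3·2.85) = 0.3·e^(−0.8550) = 0.127585
  f_2 = 1.8·e^(−1.8·2.85) = 1.8·e^(−5.1300) = 0.0106498
  f_3 = 2.1·e^(−2.1·2.85) = 2.1·e^(−5.9850) = 0.00528405
Multiply by the mixture weights:
  π_1·f_1 = 0.36 × 0.127585 = 0.0459306
  π_2·f_2 = 0.54 × 0.0106498 = 0.0057509
  π_3·f_3 = 0.10 × 0.00528405 = 0.000528405
Marginal: 0.0459306 + 0.0057509 + 0.000528405 = 0.0522099
P(Group 2 | the observation) ≈ 0.110

0.110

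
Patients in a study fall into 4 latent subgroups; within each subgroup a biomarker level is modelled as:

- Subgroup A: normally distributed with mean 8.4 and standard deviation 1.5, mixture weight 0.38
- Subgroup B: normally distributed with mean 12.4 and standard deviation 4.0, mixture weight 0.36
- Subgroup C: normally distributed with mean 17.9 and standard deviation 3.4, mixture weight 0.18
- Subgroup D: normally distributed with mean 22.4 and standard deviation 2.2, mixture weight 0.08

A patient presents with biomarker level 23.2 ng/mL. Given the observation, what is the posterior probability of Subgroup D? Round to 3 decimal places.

0.653

Apply Bayes' rule: the posterior for each component is proportional to its prior times its likelihood at x.
Normal densities:
  L_A = 1.92883e-22
  L_B = 0.00260523
  L_C = 0.034816
  L_D = 0.169736
Weight by the priors:
  w_A·L_A = 0.38 × 1.92883e-22 = 7.32955e-23
  w_B·L_B = 0.36 × 0.00260523 = 0.000937884
  w_C·L_C = 0.18 × 0.034816 = 0.00626687
  w_D·L_D = 0.08 × 0.169736 = 0.0135789
Marginal: 7.32955e-23 + 0.000937884 + 0.00626687 + 0.0135789 = 0.0207836
P(Subgroup D | x) = 0.0135789 / 0.0207836 ≈ 0.653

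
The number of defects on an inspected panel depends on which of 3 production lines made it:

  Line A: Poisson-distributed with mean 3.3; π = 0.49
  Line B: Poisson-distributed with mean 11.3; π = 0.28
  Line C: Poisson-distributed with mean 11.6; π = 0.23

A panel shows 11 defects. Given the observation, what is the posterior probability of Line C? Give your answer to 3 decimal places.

0.446

P(component k | x) = P(Z=k)·f_k(x) / marginal(x), where marginal(x) = Σ_j P(Z=j)·f_j(x).
Poisson probabilities:
  f_A = e^(−3.3)·3.3^11/11! = 0.00046701
  f_B = e^(−11.3)·11.3^11/11! = 0.118899
  f_C = e^(−11.6)·11.6^11/11! = 0.117508
Unnormalised posteriors:
  P(Z=A)·f_A = 0.49 × 0.00046701 = 0.000228835
  P(Z=B)·f_B = 0.28 × 0.118899 = 0.0332918
  P(Z=C)·f_C = 0.23 × 0.117508 = 0.0270268
Denominator: 0.000228835 + 0.0332918 + 0.0270268 = 0.0605474
P(Line C | x) = 0.0270268 / 0.0605474 ≈ 0.446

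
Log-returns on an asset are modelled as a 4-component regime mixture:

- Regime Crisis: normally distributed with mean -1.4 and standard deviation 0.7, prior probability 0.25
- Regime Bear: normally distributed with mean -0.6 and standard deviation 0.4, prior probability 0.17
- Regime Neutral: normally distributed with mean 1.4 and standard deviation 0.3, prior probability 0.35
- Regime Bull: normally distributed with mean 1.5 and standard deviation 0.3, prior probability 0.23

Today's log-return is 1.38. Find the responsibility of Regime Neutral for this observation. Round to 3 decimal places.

0.622

P(component k | x) = w_k·f_k(x) / marginal(x), where marginal(x) = Σ_j w_j·f_j(x).
Normal densities:
  L_Crisis = (1/(0.7·√(2π)))·exp(−(1.38−-1.4)²/(2·0.7²)) = 0.569918·exp(-7.88612) = 0.000214246
  L_Bear = (1/(0.4·√(2π)))·exp(−(1.38−-0.6)²/(2·0.4²)) = 0.997356·exp(-12.25125) = 4.7665e-06
  L_Neutral = (1/(0.3·√(2π)))·exp(−(1.38−1.4)²/(2·0.3²)) = 1.329808·exp(-0.00222) = 1.32686
  L_Bull = (1/(0.3·√(2π)))·exp(−(1.38−1.5)²/(2·0.3²)) = 1.329808·exp(-0.08000) = 1.22757
Multiply by the mixture weights:
  w_Crisis·L_Crisis = 0.25 × 0.000214246 = 5.35615e-05
  w_Bear·L_Bear = 0.17 × 4.7665e-06 = 8.10305e-07
  w_Neutral·L_Neutral = 0.35 × 1.32686 = 0.4644
  w_Bull·L_Bull = 0.23 × 1.22757 = 0.28234
Sum: 5.35615e-05 + 8.10305e-07 + 0.4644 + 0.28234 = 0.746794
Responsibility of Regime Neutral: 0.4644 / 0.746794 ≈ 0.622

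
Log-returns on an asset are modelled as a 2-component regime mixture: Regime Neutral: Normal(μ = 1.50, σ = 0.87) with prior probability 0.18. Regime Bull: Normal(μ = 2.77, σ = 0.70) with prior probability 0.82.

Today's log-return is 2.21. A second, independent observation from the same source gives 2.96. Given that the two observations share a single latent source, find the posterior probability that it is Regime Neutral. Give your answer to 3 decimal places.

0.034

By Bayes' theorem, P(k | x) = π_k f_k(x) / Σ_j π_j f_j(x).
Since both observations come from the same component, the likelihood for component k is f_k(x₁)·f_k(x₂).
  L_Neutral = [(1/(0.87·√(2π)))·exp(−(2.21−1.50)²/(2·0.87²)) = 0.458554·exp(-0.33300) = 0.328677] × [0.112165] = 0.0368659
  L_Bull = [(1/(0.70·√(2π)))·exp(−(2.21−2.77)²/(2·0.70²)) = 0.569918·exp(-0.32000) = 0.413845] × [0.549306] = 0.227327
Weight by the priors:
  π_Neutral·L_Neutral = 0.18 × 0.0368659 = 0.00663586
  π_Bull·L_Bull = 0.82 × 0.227327 = 0.186408
Normaliser: 0.00663586 + 0.186408 = 0.193044
So the posterior for Regime Neutral is 0.00663586 / 0.193044 ≈ 0.034.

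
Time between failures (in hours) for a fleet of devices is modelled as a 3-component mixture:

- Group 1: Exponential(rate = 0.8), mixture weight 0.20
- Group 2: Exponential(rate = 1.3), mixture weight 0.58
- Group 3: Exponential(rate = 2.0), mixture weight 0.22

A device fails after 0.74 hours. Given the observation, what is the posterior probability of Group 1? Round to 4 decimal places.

0.1856

Apply Bayes' rule: the posterior for each component is proportional to its prior times its likelihood at x.
Exponential densities:
  p_1 = 0.8·e^(−0.8·0.74) = 0.8·e^(−0.5920) = 0.442576
  p_2 = 1.3·e^(−1.3·0.74) = 1.3·e^(−0.9620) = 0.496766
  p_3 = 2.0·e^(−2.0·0.74) = 2.0·e^(−1.4800) = 0.455275
Unnormalised posteriors:
  w_1·p_1 = 0.20 × 0.442576 = 0.0885152
  w_2·p_2 = 0.58 × 0.496766 = 0.288124
  w_3·p_3 = 0.22 × 0.455275 = 0.100161
Marginal: 0.0885152 + 0.288124 + 0.100161 = 0.4768
So the posterior for Group 1 is 0.0885152 / 0.4768 ≈ 0.1856.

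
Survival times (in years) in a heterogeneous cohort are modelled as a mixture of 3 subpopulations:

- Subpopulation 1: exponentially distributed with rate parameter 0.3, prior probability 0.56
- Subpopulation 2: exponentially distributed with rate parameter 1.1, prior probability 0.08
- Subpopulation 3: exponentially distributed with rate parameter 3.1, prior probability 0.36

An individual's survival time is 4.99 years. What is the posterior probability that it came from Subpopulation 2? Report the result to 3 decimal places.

P(component k | x) = π_k·f_k(x) / marginal(x), where marginal(x) = Σ_j π_j·f_j(x).
Evaluate each component's likelihood at the observed value:
  p_1 = 0.3·e^(−0.3·4.99) = 0.3·e^(−1.4970) = 0.0671402
  p_2 = 1.1·e^(−1.1·4.99) = 1.1·e^(−5.4890) = 0.00454517
  p_3 = 3.1·e^(−3.1·4.99) = 3.1·e^(−15.4690) = 5.93281e-07
Prior × likelihood for each component:
  π_1·p_1 = 0.56 × 0.0671402 = 0.0375985
  π_2·p_2 = 0.08 × 0.00454517 = 0.000363614
  π_3·p_3 = 0.36 × 5.93281e-07 = 2.13581e-07
Sum: 0.0375985 + 0.000363614 + 2.13581e-07 = 0.0379623
P(Subpopulation 2 | x) = 0.000363614 / 0.0379623 ≈ 0.010

0.010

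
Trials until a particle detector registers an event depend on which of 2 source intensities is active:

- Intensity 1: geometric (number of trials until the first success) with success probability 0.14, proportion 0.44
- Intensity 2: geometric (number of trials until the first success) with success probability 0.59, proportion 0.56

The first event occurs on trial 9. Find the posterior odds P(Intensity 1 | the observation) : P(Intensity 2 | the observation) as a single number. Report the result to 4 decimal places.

69.8646

The posterior odds equal the prior odds times the likelihood ratio: (w_i/w_j)·(f_i(x)/f_j(x)).
Geometric probabilities:
  f_1 = 0.0418905
  f_2 = 0.000471111
Posterior odds = (w_1·f_1) / (w_2·f_2) = (0.44·0.0418905) / (0.56·0.000471111) = 0.0184318 / 0.000263822 ≈ 69.8646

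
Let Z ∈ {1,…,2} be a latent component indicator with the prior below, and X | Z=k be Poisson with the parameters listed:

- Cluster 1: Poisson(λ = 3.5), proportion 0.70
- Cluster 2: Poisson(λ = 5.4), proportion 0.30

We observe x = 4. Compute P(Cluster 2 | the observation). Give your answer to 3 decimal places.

0.266

Apply Bayes' rule: the posterior for each component is proportional to its prior times its likelihood at x.
Component likelihoods at x = 4:
  p_1 = 0.188812
  p_2 = 0.16002
Multiply by the mixture weights:
  π_1·p_1 = 0.70 × 0.188812 = 0.132169
  π_2·p_2 = 0.30 × 0.16002 = 0.0480059
Normaliser: 0.132169 + 0.0480059 = 0.180175
Responsibility of Cluster 2: 0.0480059 / 0.180175 ≈ 0.266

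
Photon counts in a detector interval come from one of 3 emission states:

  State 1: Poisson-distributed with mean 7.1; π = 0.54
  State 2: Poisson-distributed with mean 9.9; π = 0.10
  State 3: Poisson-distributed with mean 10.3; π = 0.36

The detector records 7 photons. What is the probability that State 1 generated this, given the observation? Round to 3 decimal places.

0.674

Posterior ∝ prior × likelihood, so P(k | x) ∝ π_k f_k(x); normalise over all components.
Component likelihoods at x = 7 photons:
  L_1 = e^(−7.1)·7.1^7/7! = 0.148897
  L_2 = e^(−9.9)·9.9^7/7! = 0.0927898
  L_3 = e^(−10.3)·10.3^7/7! = 0.0820724
Weight by the priors:
  π_1·L_1 = 0.54 × 0.148897 = 0.0804046
  π_2·L_2 = 0.10 × 0.0927898 = 0.00927898
  π_3·L_3 = 0.36 × 0.0820724 = 0.029546
Evidence: 0.0804046 + 0.00927898 + 0.029546 = 0.11923
P(State 1 | x) ≈ 0.674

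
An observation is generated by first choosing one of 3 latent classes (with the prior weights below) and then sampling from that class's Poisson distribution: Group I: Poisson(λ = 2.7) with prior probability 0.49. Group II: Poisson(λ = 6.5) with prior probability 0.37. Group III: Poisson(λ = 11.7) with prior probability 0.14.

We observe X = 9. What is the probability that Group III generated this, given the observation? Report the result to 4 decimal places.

0.2884

Apply Bayes' rule: the posterior for each component is proportional to its prior times its likelihood at x.
Poisson probabilities:
  L_I = e^(−2.7)·2.7^9/9! = 0.00141226
  L_II = e^(−6.5)·6.5^9/9! = 0.085811
  L_III = e^(−11.7)·11.7^9/9! = 0.0938997
Weight by the priors:
  P(Z=I)·L_I = 0.49 × 0.00141226 = 0.000692009
  P(Z=II)·L_II = 0.37 × 0.085811 = 0.0317501
  P(Z=III)·L_III = 0.14 × 0.0938997 = 0.013146
Evidence: 0.000692009 + 0.0317501 + 0.013146 = 0.045588
So the posterior for Group III is 0.013146 / 0.045588 ≈ 0.2884.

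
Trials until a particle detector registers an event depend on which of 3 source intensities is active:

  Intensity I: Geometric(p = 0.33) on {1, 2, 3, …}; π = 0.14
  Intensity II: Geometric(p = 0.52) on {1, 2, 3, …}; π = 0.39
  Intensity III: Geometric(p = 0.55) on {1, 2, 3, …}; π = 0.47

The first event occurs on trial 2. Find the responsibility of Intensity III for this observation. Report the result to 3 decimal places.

0.476

Posterior ∝ prior × likelihood, so P(k | x) ∝ π_k f_k(x); normalise over all components.
Component likelihoods at x = 2:
  L_I = 0.33·(1−0.33)^1 = 0.33·0.67 = 0.2211
  L_II = 0.52·(1−0.52)^1 = 0.52·0.48 = 0.2496
  L_III = 0.55·(1−0.55)^1 = 0.55·0.45 = 0.2475
Prior × likelihood for each component:
  π_I·L_I = 0.14 × 0.2211 = 0.030954
  π_II·L_II = 0.39 × 0.2496 = 0.097344
  π_III·L_III = 0.47 × 0.2475 = 0.116325
Marginal: 0.030954 + 0.097344 + 0.116325 = 0.244623
So the posterior for Intensity III is 0.116325 / 0.244623 ≈ 0.476.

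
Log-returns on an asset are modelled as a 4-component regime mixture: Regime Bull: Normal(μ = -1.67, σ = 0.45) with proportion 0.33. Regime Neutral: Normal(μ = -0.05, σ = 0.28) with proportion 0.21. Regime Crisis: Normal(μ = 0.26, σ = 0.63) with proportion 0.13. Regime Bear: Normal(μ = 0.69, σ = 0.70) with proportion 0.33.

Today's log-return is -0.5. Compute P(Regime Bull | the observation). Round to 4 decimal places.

P(component k | x) = w_k·f_k(x) / marginal(x), where marginal(x) = Σ_j w_j·f_j(x).
Evaluate each component's likelihood at the observed value:
  L_Bull = (1/(0.45·√(2π)))·exp(−(-0.5−-1.67)²/(2·0.45²)) = 0.886538·exp(-3.38000) = 0.0301844
  L_Neutral = (1/(0.28·√(2π)))·exp(−(-0.5−-0.05)²/(2·0.28²)) = 1.424794·exp(-1.29145) = 0.391634
  L_Crisis = (1/(0.63·√(2π)))·exp(−(-0.5−0.26)²/(2·0.63²)) = 0.633242·exp(-0.72764) = 0.305886
  L_Bear = (1/(0.70·√(2π)))·exp(−(-0.5−0.69)²/(2·0.70²)) = 0.569918·exp(-1.44500) = 0.134356
Unnormalised posteriors:
  w_Bull·L_Bull = 0.33 × 0.0301844 = 0.00996084
  w_Neutral·L_Neutral = 0.21 × 0.391634 = 0.0822432
  w_Crisis·L_Crisis = 0.13 × 0.305886 = 0.0397652
  w_Bear·L_Bear = 0.33 × 0.134356 = 0.0443374
Sum: 0.00996084 + 0.0822432 + 0.0397652 + 0.0443374 = 0.176307
So the posterior for Regime Bull is 0.00996084 / 0.176307 ≈ 0.0565.

0.0565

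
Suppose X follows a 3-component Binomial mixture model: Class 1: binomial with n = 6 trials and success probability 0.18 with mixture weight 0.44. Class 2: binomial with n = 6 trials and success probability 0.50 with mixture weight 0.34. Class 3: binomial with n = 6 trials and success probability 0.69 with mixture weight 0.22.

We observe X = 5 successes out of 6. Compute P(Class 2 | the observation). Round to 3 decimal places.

0.331

By Bayes' theorem, P(k | x) = π_k f_k(x) / Σ_j π_j f_j(x).
Component likelihoods at x = 5 successes out of 6:
  f_1 = 0.000929667
  f_2 = 0.09375
  f_3 = 0.29091
Multiply by the mixture weights:
  π_1·f_1 = 0.44 × 0.000929667 = 0.000409054
  π_2·f_2 = 0.34 × 0.09375 = 0.031875
  π_3·f_3 = 0.22 × 0.29091 = 0.0640002
Normaliser: 0.000409054 + 0.031875 + 0.0640002 = 0.0962842
P(Class 2 | 5 successes out of 6) ≈ 0.331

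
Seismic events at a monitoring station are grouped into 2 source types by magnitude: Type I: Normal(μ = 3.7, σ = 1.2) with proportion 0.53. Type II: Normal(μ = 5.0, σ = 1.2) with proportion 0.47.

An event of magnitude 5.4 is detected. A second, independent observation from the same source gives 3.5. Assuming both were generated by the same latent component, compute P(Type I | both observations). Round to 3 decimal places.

P(component k | x) = w_k·f_k(x) / marginal(x), where marginal(x) = Σ_j w_j·f_j(x).
Since both observations come from the same component, the likelihood for component k is f_k(x₁)·f_k(x₂).
  L_I = [(1/(1.2·√(2π)))·exp(−(5.4−3.7)²/(2·1.2²)) = 0.332452·exp(-1.00347) = 0.121878] × [0.327866] = 0.0399598
  L_II = [(1/(1.2·√(2π)))·exp(−(5.4−5.0)²/(2·1.2²)) = 0.332452·exp(-0.05556) = 0.314486] × [0.152208] = 0.0478672
Multiply by the mixture weights:
  w_I·L_I = 0.53 × 0.0399598 = 0.0211787
  w_II·L_II = 0.47 × 0.0478672 = 0.0224976
Evidence: 0.0211787 + 0.0224976 = 0.0436763
P(Type I | x₁, x₂) = 0.0211787 / 0.0436763 ≈ 0.485

0.485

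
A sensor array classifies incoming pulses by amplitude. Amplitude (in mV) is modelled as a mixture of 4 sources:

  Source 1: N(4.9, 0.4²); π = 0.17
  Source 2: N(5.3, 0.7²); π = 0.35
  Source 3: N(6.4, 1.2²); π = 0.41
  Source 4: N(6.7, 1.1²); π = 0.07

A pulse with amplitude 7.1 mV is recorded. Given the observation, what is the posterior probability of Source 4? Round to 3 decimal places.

Posterior ∝ prior × likelihood, so P(k | x) ∝ P(Z=k) f_k(x); normalise over all components.
Normal densities:
  p_1 = 2.69244e-07
  p_2 = 0.0208921
  p_3 = 0.280439
  p_4 = 0.339472
Weight by the priors:
  P(Z=1)·p_1 = 0.17 × 2.69244e-07 = 4.57715e-08
  P(Z=2)·p_2 = 0.35 × 0.0208921 = 0.00731222
  P(Z=3)·p_3 = 0.41 × 0.280439 = 0.11498
  P(Z=4)·p_4 = 0.07 × 0.339472 = 0.023763
Marginal: 4.57715e-08 + 0.00731222 + 0.11498 + 0.023763 = 0.146055
Responsibility of Source 4: 0.023763 / 0.146055 ≈ 0.163

0.163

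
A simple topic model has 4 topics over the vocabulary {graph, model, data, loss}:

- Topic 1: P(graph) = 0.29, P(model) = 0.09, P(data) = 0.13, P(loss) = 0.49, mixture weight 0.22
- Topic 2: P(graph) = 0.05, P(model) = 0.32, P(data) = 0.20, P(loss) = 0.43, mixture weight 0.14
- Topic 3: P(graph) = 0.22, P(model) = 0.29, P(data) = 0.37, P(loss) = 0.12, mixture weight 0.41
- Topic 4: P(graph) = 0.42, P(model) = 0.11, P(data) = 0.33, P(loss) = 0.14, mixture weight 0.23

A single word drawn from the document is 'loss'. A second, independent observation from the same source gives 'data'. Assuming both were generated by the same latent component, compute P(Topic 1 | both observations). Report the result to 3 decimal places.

By Bayes' theorem, P(k | x) = w_k f_k(x) / Σ_j w_j f_j(x).
Since both observations come from the same component, the likelihood for component k is f_k(x₁)·f_k(x₂).
  L_1 = [P(loss | comp) = 0.49] × [0.13] = 0.0637
  L_2 = [P(loss | comp) = 0.43] × [0.2] = 0.086
  L_3 = [P(loss | comp) = 0.12] × [0.37] = 0.0444
  L_4 = [P(loss | comp) = 0.14] × [0.33] = 0.0462
Unnormalised posteriors:
  w_1·L_1 = 0.22 × 0.0637 = 0.014014
  w_2·L_2 = 0.14 × 0.086 = 0.01204
  w_3·L_3 = 0.41 × 0.0444 = 0.018204
  w_4·L_4 = 0.23 × 0.0462 = 0.010626
Sum: 0.014014 + 0.01204 + 0.018204 + 0.010626 = 0.054884
So the posterior for Topic 1 is 0.014014 / 0.054884 ≈ 0.255.

0.255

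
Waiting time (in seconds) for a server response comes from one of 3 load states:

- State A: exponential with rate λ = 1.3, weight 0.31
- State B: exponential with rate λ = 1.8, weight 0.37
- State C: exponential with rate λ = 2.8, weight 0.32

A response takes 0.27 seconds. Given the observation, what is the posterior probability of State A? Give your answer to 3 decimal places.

P(component k | x) = π_k·f_k(x) / marginal(x), where marginal(x) = Σ_j π_j·f_j(x).
Component likelihoods at x = 0.27 seconds:
  p_A = 1.3·e^(−1.3·0.27) = 1.3·e^(−0.3510) = 0.915179
  p_B = 1.8·e^(−1.8·0.27) = 1.8·e^(−0.4860) = 1.10715
  p_C = 2.8·e^(−2.8·0.27) = 2.8·e^(−0.7560) = 1.31471
Prior × likelihood for each component:
  π_A·p_A = 0.31 × 0.915179 = 0.283705
  π_B·p_B = 0.37 × 1.10715 = 0.409644
  π_C·p_C = 0.32 × 1.31471 = 0.420709
Evidence: 0.283705 + 0.409644 + 0.420709 = 1.11406
P(State A | data) ≈ 0.255

0.255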